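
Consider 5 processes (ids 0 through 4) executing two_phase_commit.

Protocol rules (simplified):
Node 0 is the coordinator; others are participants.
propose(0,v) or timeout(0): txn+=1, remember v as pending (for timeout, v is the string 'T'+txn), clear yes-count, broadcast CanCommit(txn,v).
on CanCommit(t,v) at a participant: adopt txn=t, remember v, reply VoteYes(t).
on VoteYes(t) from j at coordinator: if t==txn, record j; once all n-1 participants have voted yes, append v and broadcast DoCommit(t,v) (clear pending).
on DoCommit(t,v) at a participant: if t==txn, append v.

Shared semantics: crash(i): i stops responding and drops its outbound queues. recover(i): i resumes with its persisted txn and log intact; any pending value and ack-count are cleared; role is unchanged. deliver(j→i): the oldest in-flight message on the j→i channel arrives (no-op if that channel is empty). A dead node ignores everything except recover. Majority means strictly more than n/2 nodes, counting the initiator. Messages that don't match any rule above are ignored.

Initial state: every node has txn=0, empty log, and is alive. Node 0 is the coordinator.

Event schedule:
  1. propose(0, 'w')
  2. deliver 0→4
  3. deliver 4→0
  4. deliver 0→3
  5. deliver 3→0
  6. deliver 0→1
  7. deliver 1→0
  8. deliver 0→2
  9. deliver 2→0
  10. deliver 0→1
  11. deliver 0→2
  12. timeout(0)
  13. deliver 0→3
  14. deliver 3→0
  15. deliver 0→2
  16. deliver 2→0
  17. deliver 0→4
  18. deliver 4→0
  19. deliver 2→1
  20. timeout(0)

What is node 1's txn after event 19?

1

e1 propose(0,'w'): 0[coor,t=1,-]
e2 deliver 0→4: 4[part,t=1,-]
e3 deliver 4→0: ·
e4 deliver 0→3: 3[part,t=1,-]
e5 deliver 3→0: ·
e6 deliver 0→1: 1[part,t=1,-]
e7 deliver 1→0: ·
e8 deliver 0→2: 2[part,t=1,-]
e9 deliver 2→0: 0[coor,t=1,w]
e10 deliver 0→1: 1[part,t=1,w]
e11 deliver 0→2: 2[part,t=1,w]
e12 timeout(0): 0[coor,t=2,w]
e13 deliver 0→3: 3[part,t=1,w]
e14 deliver 3→0: ·
e15 deliver 0→2: 2[part,t=2,w]
e16 deliver 2→0: ·
e17 deliver 0→4: 4[part,t=1,w]
e18 deliver 4→0: ·
e19 deliver 2→1: ·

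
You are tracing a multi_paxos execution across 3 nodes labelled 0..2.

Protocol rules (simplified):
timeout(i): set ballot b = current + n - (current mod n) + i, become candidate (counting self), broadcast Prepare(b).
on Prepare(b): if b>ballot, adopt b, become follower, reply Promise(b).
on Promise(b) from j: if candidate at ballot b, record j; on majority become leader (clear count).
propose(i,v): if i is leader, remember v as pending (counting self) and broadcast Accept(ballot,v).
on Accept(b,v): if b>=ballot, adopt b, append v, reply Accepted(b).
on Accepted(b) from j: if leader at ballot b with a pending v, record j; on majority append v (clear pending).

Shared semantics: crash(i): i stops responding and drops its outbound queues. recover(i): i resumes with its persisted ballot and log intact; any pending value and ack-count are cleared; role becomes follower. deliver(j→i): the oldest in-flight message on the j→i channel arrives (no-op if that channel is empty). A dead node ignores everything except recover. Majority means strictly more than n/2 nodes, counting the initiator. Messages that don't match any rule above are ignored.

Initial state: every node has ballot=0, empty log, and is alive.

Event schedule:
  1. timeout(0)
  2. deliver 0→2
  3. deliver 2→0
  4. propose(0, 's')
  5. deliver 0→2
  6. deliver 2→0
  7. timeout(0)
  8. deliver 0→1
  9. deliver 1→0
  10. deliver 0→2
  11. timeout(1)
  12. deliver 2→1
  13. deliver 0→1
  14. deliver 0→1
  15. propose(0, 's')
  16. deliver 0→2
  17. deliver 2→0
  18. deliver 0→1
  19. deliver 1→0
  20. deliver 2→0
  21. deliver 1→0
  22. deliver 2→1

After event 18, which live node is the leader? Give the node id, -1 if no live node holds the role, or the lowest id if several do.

[1] timeout(0) → N0(cand b3 [-])
[2] deliver 0→2 → N2(foll b3 [-])
[3] deliver 2→0 → N0(lead b3 [-])
[4] propose(0,'s') → ∅
[5] deliver 0→2 → N2(foll b3 [s])
[6] deliver 2→0 → N0(lead b3 [s])
[7] timeout(0) → N0(cand b6 [s])
[8] deliver 0→1 → N1(foll b3 [-])
[9] deliver 1→0 → ∅
[10] deliver 0→2 → N2(foll b6 [s])
[11] timeout(1) → N1(cand b7 [-])
[12] deliver 2→1 → ∅
[13] deliver 0→1 → ∅
[14] deliver 0→1 → ∅
[15] propose(0,'s') → ∅
[16] deliver 0→2 → ∅
[17] deliver 2→0 → N0(lead b6 [s])
[18] deliver 0→1 → ∅

0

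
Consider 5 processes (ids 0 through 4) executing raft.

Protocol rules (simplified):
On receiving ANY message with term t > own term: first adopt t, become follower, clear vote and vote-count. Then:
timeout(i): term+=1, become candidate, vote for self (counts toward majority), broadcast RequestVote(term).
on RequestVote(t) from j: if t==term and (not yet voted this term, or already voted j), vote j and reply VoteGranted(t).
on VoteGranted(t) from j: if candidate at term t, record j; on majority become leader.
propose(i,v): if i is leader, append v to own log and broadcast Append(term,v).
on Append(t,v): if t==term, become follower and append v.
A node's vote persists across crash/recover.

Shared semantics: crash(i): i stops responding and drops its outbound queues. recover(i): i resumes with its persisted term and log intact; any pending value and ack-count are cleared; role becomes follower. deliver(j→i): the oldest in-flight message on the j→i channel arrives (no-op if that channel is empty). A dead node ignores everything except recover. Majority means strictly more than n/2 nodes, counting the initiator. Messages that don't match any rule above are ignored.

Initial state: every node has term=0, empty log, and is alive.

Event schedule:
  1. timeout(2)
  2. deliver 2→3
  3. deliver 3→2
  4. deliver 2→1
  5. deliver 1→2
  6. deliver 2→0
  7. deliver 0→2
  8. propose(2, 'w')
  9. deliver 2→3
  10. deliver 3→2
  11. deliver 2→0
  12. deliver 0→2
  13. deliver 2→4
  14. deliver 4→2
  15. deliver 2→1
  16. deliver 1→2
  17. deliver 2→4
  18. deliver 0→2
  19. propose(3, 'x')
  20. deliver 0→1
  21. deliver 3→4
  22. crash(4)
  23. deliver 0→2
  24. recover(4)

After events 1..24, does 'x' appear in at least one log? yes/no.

step 1 timeout(2): 2={cand,t=1,log=-}
step 2 deliver 2→3: 3={foll,t=1,log=-}
step 3 deliver 3→2: —
step 4 deliver 2→1: 1={foll,t=1,log=-}
step 5 deliver 1→2: 2={lead,t=1,log=-}
step 6 deliver 2→0: 0={foll,t=1,log=-}
step 7 deliver 0→2: —
step 8 propose(2,'w'): 2={lead,t=1,log=w}
step 9 deliver 2→3: 3={foll,t=1,log=w}
step 10 deliver 3→2: —
step 11 deliver 2→0: 0={foll,t=1,log=w}
step 12 deliver 0→2: —
step 13 deliver 2→4: 4={foll,t=1,log=-}
step 14 deliver 4→2: —
step 15 deliver 2→1: 1={foll,t=1,log=w}
step 16 deliver 1→2: —
step 17 deliver 2→4: 4={foll,t=1,log=w}
step 18 deliver 0→2: —
step 19 propose(3,'x'): —
step 20 deliver 0→1: —
step 21 deliver 3→4: —
step 22 crash(4): 4={✗foll,t=1,log=w}
step 23 deliver 0→2: —
step 24 recover(4): 4={foll,t=1,log=w}

no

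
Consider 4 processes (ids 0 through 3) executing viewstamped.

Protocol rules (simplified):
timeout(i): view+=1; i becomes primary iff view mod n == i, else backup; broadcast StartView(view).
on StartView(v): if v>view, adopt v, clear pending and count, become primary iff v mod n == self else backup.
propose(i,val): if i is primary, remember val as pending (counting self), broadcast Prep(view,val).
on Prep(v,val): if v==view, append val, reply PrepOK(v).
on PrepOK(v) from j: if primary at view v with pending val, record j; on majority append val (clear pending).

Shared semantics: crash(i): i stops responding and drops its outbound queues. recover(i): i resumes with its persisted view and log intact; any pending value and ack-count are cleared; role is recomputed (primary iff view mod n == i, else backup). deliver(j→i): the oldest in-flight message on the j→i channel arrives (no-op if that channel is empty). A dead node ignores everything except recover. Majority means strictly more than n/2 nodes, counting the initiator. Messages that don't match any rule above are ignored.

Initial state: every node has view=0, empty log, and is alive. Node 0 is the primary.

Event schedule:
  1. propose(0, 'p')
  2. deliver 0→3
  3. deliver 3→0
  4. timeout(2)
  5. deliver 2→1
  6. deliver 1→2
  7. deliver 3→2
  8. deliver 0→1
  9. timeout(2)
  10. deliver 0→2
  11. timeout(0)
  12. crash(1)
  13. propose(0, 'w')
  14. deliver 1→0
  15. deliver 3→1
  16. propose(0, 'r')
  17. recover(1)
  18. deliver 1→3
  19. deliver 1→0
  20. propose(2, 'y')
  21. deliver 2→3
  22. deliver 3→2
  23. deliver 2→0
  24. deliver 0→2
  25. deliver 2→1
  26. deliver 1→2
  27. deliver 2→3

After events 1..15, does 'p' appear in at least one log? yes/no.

[1] propose(0,'p') → ∅
[2] deliver 0→3 → N3(back v0 [p])
[3] deliver 3→0 → ∅
[4] timeout(2) → N2(back v1 [-])
[5] deliver 2→1 → N1(prim v1 [-])
[6] deliver 1→2 → ∅
[7] deliver 3→2 → ∅
[8] deliver 0→1 → ∅
[9] timeout(2) → N2(prim v2 [-])
[10] deliver 0→2 → ∅
[11] timeout(0) → N0(back v1 [-])
[12] crash(1) → N1(✗prim v1 [-])
[13] propose(0,'w') → ∅
[14] deliver 1→0 → ∅
[15] deliver 3→1 → ∅

yes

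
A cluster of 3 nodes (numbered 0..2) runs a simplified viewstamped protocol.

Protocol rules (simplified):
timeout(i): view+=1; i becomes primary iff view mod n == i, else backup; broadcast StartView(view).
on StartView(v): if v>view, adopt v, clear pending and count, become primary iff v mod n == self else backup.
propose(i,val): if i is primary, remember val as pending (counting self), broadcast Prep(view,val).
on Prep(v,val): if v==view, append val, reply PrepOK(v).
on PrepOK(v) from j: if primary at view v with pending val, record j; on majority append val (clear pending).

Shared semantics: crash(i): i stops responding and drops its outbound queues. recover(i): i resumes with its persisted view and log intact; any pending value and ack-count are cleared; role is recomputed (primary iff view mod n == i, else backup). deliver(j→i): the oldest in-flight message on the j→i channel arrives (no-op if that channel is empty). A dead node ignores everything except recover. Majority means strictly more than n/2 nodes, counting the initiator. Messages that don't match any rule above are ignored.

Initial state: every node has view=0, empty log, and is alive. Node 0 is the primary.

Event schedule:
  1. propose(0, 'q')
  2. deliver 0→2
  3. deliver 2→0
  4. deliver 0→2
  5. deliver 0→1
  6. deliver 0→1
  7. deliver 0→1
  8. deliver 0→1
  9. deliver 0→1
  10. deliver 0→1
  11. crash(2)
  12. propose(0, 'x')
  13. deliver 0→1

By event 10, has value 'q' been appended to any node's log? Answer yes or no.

yes

1. propose(0,'q'):  nop
2. deliver 0→2:  <2:back v0 q>
3. deliver 2→0:  <0:prim v0 q>
4. deliver 0→2:  nop
5. deliver 0→1:  <1:back v0 q>
6. deliver 0→1:  nop
7. deliver 0→1:  nop
8. deliver 0→1:  nop
9. deliver 0→1:  nop
10. deliver 0→1:  nop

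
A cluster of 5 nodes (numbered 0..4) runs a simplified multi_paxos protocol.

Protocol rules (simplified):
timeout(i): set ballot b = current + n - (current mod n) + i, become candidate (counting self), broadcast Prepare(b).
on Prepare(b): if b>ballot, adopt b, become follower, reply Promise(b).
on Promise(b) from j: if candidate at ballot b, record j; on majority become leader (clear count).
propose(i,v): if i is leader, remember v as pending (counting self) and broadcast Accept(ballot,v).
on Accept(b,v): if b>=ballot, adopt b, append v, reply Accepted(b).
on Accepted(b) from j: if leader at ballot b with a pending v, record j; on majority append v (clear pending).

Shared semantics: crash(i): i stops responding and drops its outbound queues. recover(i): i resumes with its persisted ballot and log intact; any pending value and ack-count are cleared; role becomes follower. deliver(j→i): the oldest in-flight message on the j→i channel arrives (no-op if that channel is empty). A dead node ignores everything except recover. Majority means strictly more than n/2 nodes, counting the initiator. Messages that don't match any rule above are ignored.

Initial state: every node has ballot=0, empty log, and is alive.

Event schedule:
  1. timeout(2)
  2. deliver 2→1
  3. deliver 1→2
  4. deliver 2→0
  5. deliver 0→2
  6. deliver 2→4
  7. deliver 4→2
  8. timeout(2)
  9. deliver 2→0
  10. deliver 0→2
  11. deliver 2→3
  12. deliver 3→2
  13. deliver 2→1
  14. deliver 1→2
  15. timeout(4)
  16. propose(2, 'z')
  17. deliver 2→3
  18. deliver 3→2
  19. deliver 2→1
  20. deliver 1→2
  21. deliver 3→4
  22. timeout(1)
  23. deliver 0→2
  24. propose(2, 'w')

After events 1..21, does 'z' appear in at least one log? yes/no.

1. timeout(2):  <2:cand b7 ->
2. deliver 2→1:  <1:foll b7 ->
3. deliver 1→2:  nop
4. deliver 2→0:  <0:foll b7 ->
5. deliver 0→2:  <2:lead b7 ->
6. deliver 2→4:  <4:foll b7 ->
7. deliver 4→2:  nop
8. timeout(2):  <2:cand b12 ->
9. deliver 2→0:  <0:foll b12 ->
10. deliver 0→2:  nop
11. deliver 2→3:  <3:foll b7 ->
12. deliver 3→2:  nop
13. deliver 2→1:  <1:foll b12 ->
14. deliver 1→2:  <2:lead b12 ->
15. timeout(4):  <4:cand b14 ->
16. propose(2,'z'):  nop
17. deliver 2→3:  <3:foll b12 ->
18. deliver 3→2:  nop
19. deliver 2→1:  <1:foll b12 z>
20. deliver 1→2:  nop
21. deliver 3→4:  nop

yes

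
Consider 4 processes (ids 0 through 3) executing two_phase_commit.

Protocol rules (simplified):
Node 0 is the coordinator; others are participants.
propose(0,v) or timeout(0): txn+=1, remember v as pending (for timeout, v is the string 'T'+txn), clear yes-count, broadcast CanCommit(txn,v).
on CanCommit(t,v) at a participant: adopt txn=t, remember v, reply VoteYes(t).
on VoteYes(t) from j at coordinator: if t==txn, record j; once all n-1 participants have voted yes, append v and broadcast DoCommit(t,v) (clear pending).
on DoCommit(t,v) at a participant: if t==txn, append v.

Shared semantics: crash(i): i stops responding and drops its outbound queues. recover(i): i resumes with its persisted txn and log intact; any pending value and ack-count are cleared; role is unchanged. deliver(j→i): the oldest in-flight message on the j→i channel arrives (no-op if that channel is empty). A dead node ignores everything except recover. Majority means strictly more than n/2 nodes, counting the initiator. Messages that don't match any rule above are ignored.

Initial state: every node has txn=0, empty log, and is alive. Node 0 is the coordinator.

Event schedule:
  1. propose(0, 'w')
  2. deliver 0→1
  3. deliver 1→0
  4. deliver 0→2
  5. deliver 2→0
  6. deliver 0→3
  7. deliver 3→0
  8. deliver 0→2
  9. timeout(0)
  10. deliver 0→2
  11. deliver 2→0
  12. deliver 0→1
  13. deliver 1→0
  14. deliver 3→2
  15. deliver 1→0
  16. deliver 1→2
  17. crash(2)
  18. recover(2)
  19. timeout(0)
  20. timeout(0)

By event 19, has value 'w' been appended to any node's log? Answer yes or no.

yes

after 1 — propose(0,'w'): n0:coor/t1/[-]
after 2 — deliver 0→1: n1:part/t1/[-]
after 3 — deliver 1→0: ·
after 4 — deliver 0→2: n2:part/t1/[-]
after 5 — deliver 2→0: ·
after 6 — deliver 0→3: n3:part/t1/[-]
after 7 — deliver 3→0: n0:coor/t1/[w]
after 8 — deliver 0→2: n2:part/t1/[w]
after 9 — timeout(0): n0:coor/t2/[w]
after 10 — deliver 0→2: n2:part/t2/[w]
after 11 — deliver 2→0: ·
after 12 — deliver 0→1: n1:part/t1/[w]
after 13 — deliver 1→0: ·
after 14 — deliver 3→2: ·
after 15 — deliver 1→0: ·
after 16 — deliver 1→2: ·
after 17 — crash(2): n2:✗part/t2/[w]
after 18 — recover(2): n2:part/t2/[w]
after 19 — timeout(0): n0:coor/t3/[w]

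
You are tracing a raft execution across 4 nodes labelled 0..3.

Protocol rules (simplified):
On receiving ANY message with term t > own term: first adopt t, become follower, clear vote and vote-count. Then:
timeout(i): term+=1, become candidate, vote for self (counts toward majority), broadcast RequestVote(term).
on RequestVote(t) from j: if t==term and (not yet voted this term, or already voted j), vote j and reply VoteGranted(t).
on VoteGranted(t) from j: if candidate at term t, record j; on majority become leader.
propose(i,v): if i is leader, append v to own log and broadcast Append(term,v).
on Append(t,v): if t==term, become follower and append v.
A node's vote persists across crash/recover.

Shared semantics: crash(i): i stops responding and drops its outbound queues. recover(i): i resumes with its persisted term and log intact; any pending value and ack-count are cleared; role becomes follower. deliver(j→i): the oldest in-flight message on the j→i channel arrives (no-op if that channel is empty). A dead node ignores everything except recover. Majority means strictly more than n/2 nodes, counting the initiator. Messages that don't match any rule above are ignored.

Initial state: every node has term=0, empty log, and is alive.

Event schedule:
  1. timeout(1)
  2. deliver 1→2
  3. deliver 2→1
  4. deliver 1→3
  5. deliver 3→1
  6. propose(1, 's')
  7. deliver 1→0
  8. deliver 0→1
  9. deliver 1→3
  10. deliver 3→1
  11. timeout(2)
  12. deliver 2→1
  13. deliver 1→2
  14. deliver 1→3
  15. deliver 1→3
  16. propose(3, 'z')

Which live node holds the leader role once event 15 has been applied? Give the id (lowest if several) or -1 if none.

-1

[1] timeout(1) → N1(cand t1 [-])
[2] deliver 1→2 → N2(foll t1 [-])
[3] deliver 2→1 → ∅
[4] deliver 1→3 → N3(foll t1 [-])
[5] deliver 3→1 → N1(lead t1 [-])
[6] propose(1,'s') → N1(lead t1 [s])
[7] deliver 1→0 → N0(foll t1 [-])
[8] deliver 0→1 → ∅
[9] deliver 1→3 → N3(foll t1 [s])
[10] deliver 3→1 → ∅
[11] timeout(2) → N2(cand t2 [-])
[12] deliver 2→1 → N1(foll t2 [s])
[13] deliver 1→2 → ∅
[14] deliver 1→3 → ∅
[15] deliver 1→3 → ∅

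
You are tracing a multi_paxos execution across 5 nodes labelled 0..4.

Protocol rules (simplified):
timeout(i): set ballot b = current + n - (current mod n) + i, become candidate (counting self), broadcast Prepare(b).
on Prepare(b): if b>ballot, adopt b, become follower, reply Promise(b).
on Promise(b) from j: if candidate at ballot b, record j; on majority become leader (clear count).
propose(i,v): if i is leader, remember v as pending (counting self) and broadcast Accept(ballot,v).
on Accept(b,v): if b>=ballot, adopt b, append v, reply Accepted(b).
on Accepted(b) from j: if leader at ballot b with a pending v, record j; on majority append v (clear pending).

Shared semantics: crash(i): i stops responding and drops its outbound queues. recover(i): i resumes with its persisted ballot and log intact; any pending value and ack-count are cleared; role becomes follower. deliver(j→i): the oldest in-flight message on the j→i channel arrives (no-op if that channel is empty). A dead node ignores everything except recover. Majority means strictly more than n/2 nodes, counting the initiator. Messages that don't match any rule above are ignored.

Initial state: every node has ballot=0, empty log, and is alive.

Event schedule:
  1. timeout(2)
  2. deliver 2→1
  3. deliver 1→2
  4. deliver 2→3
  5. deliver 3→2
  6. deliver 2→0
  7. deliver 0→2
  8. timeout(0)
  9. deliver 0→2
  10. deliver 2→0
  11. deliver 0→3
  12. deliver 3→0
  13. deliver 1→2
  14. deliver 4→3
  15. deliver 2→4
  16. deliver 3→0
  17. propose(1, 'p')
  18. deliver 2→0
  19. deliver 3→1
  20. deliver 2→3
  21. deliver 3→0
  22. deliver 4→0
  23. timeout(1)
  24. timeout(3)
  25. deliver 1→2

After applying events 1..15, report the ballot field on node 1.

7

after 1 — timeout(2): n2:cand/b7/[-]
after 2 — deliver 2→1: n1:foll/b7/[-]
after 3 — deliver 1→2: ·
after 4 — deliver 2→3: n3:foll/b7/[-]
after 5 — deliver 3→2: n2:lead/b7/[-]
after 6 — deliver 2→0: n0:foll/b7/[-]
after 7 — deliver 0→2: ·
after 8 — timeout(0): n0:cand/b10/[-]
after 9 — deliver 0→2: n2:foll/b10/[-]
after 10 — deliver 2→0: ·
after 11 — deliver 0→3: n3:foll/b10/[-]
after 12 — deliver 3→0: n0:lead/b10/[-]
after 13 — deliver 1→2: ·
after 14 — deliver 4→3: ·
after 15 — deliver 2→4: n4:foll/b7/[-]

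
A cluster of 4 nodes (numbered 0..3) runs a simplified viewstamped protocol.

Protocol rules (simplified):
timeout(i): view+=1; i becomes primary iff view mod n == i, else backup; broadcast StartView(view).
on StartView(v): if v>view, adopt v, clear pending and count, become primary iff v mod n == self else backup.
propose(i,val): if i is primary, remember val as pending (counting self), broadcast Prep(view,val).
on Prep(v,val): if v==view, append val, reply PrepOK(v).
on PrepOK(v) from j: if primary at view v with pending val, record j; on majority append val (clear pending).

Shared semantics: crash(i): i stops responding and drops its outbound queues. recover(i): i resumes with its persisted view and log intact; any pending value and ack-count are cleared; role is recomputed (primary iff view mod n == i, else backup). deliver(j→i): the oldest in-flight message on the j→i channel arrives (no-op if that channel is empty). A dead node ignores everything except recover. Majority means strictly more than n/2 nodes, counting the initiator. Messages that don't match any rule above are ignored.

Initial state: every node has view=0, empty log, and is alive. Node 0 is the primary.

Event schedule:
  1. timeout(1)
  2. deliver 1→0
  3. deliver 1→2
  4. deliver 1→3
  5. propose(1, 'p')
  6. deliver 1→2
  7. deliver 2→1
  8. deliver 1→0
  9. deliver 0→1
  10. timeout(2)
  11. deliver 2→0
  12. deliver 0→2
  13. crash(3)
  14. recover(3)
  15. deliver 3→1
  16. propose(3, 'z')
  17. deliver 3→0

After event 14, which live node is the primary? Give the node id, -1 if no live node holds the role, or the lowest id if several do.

1

e1 timeout(1): 1[prim,v=1,-]
e2 deliver 1→0: 0[back,v=1,-]
e3 deliver 1→2: 2[back,v=1,-]
e4 deliver 1→3: 3[back,v=1,-]
e5 propose(1,'p'): ·
e6 deliver 1→2: 2[back,v=1,p]
e7 deliver 2→1: ·
e8 deliver 1→0: 0[back,v=1,p]
e9 deliver 0→1: 1[prim,v=1,p]
e10 timeout(2): 2[prim,v=2,p]
e11 deliver 2→0: 0[back,v=2,p]
e12 deliver 0→2: ·
e13 crash(3): 3[✗back,v=1,-]
e14 recover(3): 3[back,v=1,-]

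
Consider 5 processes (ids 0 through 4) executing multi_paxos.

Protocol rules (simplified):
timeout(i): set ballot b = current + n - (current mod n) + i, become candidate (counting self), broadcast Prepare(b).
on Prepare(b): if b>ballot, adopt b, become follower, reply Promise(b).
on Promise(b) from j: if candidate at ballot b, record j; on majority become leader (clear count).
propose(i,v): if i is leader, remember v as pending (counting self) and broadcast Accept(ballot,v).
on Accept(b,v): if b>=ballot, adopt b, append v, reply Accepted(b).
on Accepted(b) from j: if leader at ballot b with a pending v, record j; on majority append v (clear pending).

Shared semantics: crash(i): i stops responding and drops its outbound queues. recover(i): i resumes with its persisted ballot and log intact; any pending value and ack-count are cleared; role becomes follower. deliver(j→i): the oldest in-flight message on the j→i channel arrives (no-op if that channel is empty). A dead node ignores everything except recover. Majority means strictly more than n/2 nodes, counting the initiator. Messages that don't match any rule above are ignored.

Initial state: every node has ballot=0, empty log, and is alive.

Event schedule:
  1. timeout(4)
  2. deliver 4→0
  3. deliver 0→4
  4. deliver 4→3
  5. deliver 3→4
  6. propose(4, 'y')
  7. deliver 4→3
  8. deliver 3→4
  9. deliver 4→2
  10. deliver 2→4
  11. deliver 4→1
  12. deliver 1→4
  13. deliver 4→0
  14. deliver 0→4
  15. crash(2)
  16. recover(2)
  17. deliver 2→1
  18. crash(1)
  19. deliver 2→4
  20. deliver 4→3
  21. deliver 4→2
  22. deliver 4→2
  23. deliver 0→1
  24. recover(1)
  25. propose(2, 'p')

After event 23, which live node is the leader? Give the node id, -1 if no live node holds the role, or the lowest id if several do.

4

[1] timeout(4) → N4(cand b9 [-])
[2] deliver 4→0 → N0(foll b9 [-])
[3] deliver 0→4 → ∅
[4] deliver 4→3 → N3(foll b9 [-])
[5] deliver 3→4 → N4(lead b9 [-])
[6] propose(4,'y') → ∅
[7] deliver 4→3 → N3(foll b9 [y])
[8] deliver 3→4 → ∅
[9] deliver 4→2 → N2(foll b9 [-])
[10] deliver 2→4 → ∅
[11] deliver 4→1 → N1(foll b9 [-])
[12] deliver 1→4 → ∅
[13] deliver 4→0 → N0(foll b9 [y])
[14] deliver 0→4 → N4(lead b9 [y])
[15] crash(2) → N2(✗foll b9 [-])
[16] recover(2) → N2(foll b9 [-])
[17] deliver 2→1 → ∅
[18] crash(1) → N1(✗foll b9 [-])
[19] deliver 2→4 → ∅
[20] deliver 4→3 → ∅
[21] deliver 4→2 → N2(foll b9 [y])
[22] deliver 4→2 → ∅
[23] deliver 0→1 → ∅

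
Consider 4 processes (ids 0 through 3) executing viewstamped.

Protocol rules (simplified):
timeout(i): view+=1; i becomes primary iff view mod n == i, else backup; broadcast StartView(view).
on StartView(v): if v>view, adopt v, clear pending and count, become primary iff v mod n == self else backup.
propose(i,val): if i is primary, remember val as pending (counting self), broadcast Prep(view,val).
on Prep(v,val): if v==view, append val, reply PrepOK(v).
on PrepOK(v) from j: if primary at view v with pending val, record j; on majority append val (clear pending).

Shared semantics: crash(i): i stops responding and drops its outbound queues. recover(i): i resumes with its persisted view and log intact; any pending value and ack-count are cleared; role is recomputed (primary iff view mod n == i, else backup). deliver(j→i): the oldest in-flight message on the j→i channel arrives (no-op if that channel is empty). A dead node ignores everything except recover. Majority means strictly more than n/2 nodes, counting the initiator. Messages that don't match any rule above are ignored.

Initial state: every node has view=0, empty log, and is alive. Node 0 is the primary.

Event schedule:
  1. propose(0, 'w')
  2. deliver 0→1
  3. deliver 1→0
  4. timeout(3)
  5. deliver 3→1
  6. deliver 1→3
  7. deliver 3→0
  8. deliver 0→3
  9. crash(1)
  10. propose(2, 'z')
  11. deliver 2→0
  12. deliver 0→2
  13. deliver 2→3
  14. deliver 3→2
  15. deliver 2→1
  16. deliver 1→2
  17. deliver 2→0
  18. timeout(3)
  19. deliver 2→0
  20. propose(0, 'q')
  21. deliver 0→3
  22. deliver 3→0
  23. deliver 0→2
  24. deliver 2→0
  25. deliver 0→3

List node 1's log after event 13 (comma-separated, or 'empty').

step 1 propose(0,'w'): —
step 2 deliver 0→1: 1={back,v=0,log=w}
step 3 deliver 1→0: —
step 4 timeout(3): 3={back,v=1,log=-}
step 5 deliver 3→1: 1={prim,v=1,log=w}
step 6 deliver 1→3: —
step 7 deliver 3→0: 0={back,v=1,log=-}
step 8 deliver 0→3: —
step 9 crash(1): 1={✗prim,v=1,log=w}
step 10 propose(2,'z'): —
step 11 deliver 2→0: —
step 12 deliver 0→2: 2={back,v=0,log=w}
step 13 deliver 2→3: —

w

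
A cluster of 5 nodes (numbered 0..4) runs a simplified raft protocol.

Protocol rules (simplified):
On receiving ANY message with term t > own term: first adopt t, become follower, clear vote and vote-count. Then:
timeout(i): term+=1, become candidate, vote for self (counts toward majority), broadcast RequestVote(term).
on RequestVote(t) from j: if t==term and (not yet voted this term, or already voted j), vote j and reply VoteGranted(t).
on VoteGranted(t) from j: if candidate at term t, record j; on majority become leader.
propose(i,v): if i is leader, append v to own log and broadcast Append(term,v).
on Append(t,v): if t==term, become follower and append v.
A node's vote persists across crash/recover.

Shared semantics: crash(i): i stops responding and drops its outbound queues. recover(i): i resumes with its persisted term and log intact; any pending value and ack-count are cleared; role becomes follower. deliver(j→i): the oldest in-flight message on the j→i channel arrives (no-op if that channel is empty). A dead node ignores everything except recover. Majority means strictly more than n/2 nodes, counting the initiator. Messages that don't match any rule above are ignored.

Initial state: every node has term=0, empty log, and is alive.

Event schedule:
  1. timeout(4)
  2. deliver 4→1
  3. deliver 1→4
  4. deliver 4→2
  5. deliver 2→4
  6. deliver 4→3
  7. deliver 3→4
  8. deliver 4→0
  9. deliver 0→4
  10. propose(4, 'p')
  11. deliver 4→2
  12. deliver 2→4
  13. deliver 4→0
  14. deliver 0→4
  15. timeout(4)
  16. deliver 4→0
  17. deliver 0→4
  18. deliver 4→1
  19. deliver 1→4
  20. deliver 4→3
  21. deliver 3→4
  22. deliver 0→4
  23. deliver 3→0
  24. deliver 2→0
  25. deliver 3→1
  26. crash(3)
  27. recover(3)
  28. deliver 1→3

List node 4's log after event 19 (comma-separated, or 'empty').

p

[1] timeout(4) → N4(cand t1 [-])
[2] deliver 4→1 → N1(foll t1 [-])
[3] deliver 1→4 → ∅
[4] deliver 4→2 → N2(foll t1 [-])
[5] deliver 2→4 → N4(lead t1 [-])
[6] deliver 4→3 → N3(foll t1 [-])
[7] deliver 3→4 → ∅
[8] deliver 4→0 → N0(foll t1 [-])
[9] deliver 0→4 → ∅
[10] propose(4,'p') → N4(lead t1 [p])
[11] deliver 4→2 → N2(foll t1 [p])
[12] deliver 2→4 → ∅
[13] deliver 4→0 → N0(foll t1 [p])
[14] deliver 0→4 → ∅
[15] timeout(4) → N4(cand t2 [p])
[16] deliver 4→0 → N0(foll t2 [p])
[17] deliver 0→4 → ∅
[18] deliver 4→1 → N1(foll t1 [p])
[19] deliver 1→4 → ∅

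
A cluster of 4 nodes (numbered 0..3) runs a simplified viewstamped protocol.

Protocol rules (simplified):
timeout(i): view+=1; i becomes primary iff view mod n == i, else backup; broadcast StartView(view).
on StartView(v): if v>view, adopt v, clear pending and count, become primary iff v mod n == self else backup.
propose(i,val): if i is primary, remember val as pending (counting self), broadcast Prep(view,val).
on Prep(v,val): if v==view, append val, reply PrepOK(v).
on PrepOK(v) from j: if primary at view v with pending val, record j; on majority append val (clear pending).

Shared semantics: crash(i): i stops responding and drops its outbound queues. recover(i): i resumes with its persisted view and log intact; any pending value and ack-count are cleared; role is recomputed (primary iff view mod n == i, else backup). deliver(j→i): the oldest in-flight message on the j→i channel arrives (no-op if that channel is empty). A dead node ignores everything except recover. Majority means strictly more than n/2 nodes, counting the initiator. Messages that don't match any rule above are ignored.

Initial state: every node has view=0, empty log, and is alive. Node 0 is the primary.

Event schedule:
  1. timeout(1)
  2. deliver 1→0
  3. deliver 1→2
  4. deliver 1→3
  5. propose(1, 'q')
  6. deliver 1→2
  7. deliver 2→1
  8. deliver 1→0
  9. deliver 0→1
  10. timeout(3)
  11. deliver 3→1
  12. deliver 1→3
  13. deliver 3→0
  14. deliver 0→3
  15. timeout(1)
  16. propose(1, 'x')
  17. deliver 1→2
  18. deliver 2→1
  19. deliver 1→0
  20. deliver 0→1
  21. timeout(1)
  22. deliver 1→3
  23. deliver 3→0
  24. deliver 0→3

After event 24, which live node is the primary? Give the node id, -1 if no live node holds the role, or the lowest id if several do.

after 1 — timeout(1): n1:prim/v1/[-]
after 2 — deliver 1→0: n0:back/v1/[-]
after 3 — deliver 1→2: n2:back/v1/[-]
after 4 — deliver 1→3: n3:back/v1/[-]
after 5 — propose(1,'q'): ·
after 6 — deliver 1→2: n2:back/v1/[q]
after 7 — deliver 2→1: ·
after 8 — deliver 1→0: n0:back/v1/[q]
after 9 — deliver 0→1: n1:prim/v1/[q]
after 10 — timeout(3): n3:back/v2/[-]
after 11 — deliver 3→1: n1:back/v2/[q]
after 12 — deliver 1→3: ·
after 13 — deliver 3→0: n0:back/v2/[q]
after 14 — deliver 0→3: ·
after 15 — timeout(1): n1:back/v3/[q]
after 16 — propose(1,'x'): ·
after 17 — deliver 1→2: n2:back/v3/[q]
after 18 — deliver 2→1: ·
after 19 — deliver 1→0: n0:back/v3/[q]
after 20 — deliver 0→1: ·
after 21 — timeout(1): n1:back/v4/[q]
after 22 — deliver 1→3: n3:prim/v3/[-]
after 23 — deliver 3→0: ·
after 24 — deliver 0→3: ·

3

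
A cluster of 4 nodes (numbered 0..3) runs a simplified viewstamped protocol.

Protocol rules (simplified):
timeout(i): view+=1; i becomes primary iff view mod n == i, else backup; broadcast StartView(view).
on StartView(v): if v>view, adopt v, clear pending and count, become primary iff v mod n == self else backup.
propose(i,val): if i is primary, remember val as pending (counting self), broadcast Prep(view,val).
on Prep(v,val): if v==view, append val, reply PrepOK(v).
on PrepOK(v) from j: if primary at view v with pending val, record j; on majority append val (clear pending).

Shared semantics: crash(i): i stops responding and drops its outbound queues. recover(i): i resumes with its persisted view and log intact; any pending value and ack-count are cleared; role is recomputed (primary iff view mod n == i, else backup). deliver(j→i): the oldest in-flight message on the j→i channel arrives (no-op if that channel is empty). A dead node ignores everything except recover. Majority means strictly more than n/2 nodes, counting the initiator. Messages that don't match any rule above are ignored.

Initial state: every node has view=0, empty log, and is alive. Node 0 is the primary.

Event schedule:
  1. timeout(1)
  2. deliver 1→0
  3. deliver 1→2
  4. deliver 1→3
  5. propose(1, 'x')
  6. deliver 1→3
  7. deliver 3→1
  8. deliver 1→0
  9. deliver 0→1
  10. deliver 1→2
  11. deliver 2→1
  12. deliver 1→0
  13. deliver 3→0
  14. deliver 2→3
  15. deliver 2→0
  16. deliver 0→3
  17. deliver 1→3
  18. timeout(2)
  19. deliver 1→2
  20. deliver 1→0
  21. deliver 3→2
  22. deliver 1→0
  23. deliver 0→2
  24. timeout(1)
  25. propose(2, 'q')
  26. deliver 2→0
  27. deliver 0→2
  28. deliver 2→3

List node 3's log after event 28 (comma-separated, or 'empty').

x

[1] timeout(1) → N1(prim v1 [-])
[2] deliver 1→0 → N0(back v1 [-])
[3] deliver 1→2 → N2(back v1 [-])
[4] deliver 1→3 → N3(back v1 [-])
[5] propose(1,'x') → ∅
[6] deliver 1→3 → N3(back v1 [x])
[7] deliver 3→1 → ∅
[8] deliver 1→0 → N0(back v1 [x])
[9] deliver 0→1 → N1(prim v1 [x])
[10] deliver 1→2 → N2(back v1 [x])
[11] deliver 2→1 → ∅
[12] deliver 1→0 → ∅
[13] deliver 3→0 → ∅
[14] deliver 2→3 → ∅
[15] deliver 2→0 → ∅
[16] deliver 0→3 → ∅
[17] deliver 1→3 → ∅
[18] timeout(2) → N2(prim v2 [x])
[19] deliver 1→2 → ∅
[20] deliver 1→0 → ∅
[21] deliver 3→2 → ∅
[22] deliver 1→0 → ∅
[23] deliver 0→2 → ∅
[24] timeout(1) → N1(back v2 [x])
[25] propose(2,'q') → ∅
[26] deliver 2→0 → N0(back v2 [x])
[27] deliver 0→2 → ∅
[28] deliver 2→3 → N3(back v2 [x])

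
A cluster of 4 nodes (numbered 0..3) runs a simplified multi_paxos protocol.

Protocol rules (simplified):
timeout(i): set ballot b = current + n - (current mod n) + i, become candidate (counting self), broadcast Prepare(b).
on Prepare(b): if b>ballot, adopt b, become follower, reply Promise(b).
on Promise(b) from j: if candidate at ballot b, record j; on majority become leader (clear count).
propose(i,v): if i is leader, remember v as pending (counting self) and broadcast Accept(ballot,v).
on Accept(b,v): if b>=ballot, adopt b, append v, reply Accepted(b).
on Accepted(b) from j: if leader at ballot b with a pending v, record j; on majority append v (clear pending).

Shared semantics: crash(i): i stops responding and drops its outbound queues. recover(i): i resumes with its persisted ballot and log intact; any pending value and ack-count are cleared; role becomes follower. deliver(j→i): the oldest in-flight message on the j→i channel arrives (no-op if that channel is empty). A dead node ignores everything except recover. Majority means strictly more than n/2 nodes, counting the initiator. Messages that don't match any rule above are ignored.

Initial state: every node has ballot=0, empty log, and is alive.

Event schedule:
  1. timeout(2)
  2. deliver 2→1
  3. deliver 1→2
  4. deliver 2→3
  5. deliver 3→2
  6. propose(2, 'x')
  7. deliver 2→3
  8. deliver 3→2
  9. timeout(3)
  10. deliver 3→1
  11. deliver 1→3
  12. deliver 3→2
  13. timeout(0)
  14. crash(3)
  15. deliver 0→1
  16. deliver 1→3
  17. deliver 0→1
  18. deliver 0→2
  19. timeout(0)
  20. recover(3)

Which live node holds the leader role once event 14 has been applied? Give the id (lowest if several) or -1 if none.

1. timeout(2):  <2:cand b6 ->
2. deliver 2→1:  <1:foll b6 ->
3. deliver 1→2:  nop
4. deliver 2→3:  <3:foll b6 ->
5. deliver 3→2:  <2:lead b6 ->
6. propose(2,'x'):  nop
7. deliver 2→3:  <3:foll b6 x>
8. deliver 3→2:  nop
9. timeout(3):  <3:cand b11 x>
10. deliver 3→1:  <1:foll b11 ->
11. deliver 1→3:  nop
12. deliver 3→2:  <2:foll b11 ->
13. timeout(0):  <0:cand b4 ->
14. crash(3):  <3:✗cand b11 x>

-1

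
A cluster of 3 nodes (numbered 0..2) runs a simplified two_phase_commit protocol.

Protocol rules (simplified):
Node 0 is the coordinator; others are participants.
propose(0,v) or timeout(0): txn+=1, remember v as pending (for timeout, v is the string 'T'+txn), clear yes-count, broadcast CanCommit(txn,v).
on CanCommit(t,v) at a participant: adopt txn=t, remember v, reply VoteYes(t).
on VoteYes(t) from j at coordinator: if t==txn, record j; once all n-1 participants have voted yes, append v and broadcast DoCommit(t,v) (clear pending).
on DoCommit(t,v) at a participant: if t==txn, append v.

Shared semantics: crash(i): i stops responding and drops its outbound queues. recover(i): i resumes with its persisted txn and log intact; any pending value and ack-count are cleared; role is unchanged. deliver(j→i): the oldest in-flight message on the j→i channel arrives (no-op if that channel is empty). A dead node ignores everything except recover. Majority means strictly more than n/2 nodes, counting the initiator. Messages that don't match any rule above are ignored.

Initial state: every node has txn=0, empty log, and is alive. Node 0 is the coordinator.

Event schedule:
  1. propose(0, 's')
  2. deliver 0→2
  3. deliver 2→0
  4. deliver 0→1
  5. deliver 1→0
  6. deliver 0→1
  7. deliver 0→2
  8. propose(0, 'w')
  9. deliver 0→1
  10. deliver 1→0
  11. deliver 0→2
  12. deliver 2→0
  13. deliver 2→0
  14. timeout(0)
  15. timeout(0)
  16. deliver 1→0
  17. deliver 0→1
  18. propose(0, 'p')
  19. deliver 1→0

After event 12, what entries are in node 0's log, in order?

after 1 — propose(0,'s'): n0:coor/t1/[-]
after 2 — deliver 0→2: n2:part/t1/[-]
after 3 — deliver 2→0: ·
after 4 — deliver 0→1: n1:part/t1/[-]
after 5 — deliver 1→0: n0:coor/t1/[s]
after 6 — deliver 0→1: n1:part/t1/[s]
after 7 — deliver 0→2: n2:part/t1/[s]
after 8 — propose(0,'w'): n0:coor/t2/[s]
after 9 — deliver 0→1: n1:part/t2/[s]
after 10 — deliver 1→0: ·
after 11 — deliver 0→2: n2:part/t2/[s]
after 12 — deliver 2→0: n0:coor/t2/[s,w]

s,w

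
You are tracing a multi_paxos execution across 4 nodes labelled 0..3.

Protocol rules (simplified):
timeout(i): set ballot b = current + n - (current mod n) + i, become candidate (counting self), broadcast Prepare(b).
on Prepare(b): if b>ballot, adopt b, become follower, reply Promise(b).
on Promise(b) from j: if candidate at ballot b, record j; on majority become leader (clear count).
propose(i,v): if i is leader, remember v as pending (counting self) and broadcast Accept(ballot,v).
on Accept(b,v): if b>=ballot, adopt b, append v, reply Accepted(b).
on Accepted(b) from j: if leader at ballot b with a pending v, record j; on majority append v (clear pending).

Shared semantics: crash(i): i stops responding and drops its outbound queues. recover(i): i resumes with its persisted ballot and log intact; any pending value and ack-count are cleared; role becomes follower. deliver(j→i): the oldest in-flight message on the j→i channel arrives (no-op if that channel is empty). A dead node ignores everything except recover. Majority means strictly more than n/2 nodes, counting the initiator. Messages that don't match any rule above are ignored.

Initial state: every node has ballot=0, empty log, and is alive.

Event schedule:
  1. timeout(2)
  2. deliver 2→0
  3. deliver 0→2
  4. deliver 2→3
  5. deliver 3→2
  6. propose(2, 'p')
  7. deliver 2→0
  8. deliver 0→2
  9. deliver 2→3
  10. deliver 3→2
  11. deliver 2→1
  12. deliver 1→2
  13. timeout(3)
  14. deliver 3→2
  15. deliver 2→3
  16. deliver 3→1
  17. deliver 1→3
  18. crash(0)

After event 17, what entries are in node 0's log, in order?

p

step 1 timeout(2): 2={cand,b=6,log=-}
step 2 deliver 2→0: 0={foll,b=6,log=-}
step 3 deliver 0→2: —
step 4 deliver 2→3: 3={foll,b=6,log=-}
step 5 deliver 3→2: 2={lead,b=6,log=-}
step 6 propose(2,'p'): —
step 7 deliver 2→0: 0={foll,b=6,log=p}
step 8 deliver 0→2: —
step 9 deliver 2→3: 3={foll,b=6,log=p}
step 10 deliver 3→2: 2={lead,b=6,log=p}
step 11 deliver 2→1: 1={foll,b=6,log=-}
step 12 deliver 1→2: —
step 13 timeout(3): 3={cand,b=11,log=p}
step 14 deliver 3→2: 2={foll,b=11,log=p}
step 15 deliver 2→3: —
step 16 deliver 3→1: 1={foll,b=11,log=-}
step 17 deliver 1→3: 3={lead,b=11,log=p}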